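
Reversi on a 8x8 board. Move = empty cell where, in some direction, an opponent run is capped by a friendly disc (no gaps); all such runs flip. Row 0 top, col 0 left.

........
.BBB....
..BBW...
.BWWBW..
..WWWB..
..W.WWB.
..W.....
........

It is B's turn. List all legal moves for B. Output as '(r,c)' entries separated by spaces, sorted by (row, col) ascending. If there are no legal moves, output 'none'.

(1,4): flips 1 -> legal
(1,5): no bracket -> illegal
(2,1): no bracket -> illegal
(2,5): flips 2 -> legal
(2,6): no bracket -> illegal
(3,6): flips 1 -> legal
(4,1): flips 4 -> legal
(4,6): flips 2 -> legal
(5,1): no bracket -> illegal
(5,3): flips 5 -> legal
(6,1): flips 2 -> legal
(6,3): flips 1 -> legal
(6,4): flips 2 -> legal
(6,5): flips 1 -> legal
(6,6): flips 3 -> legal
(7,1): no bracket -> illegal
(7,2): flips 4 -> legal
(7,3): no bracket -> illegal

Answer: (1,4) (2,5) (3,6) (4,1) (4,6) (5,3) (6,1) (6,3) (6,4) (6,5) (6,6) (7,2)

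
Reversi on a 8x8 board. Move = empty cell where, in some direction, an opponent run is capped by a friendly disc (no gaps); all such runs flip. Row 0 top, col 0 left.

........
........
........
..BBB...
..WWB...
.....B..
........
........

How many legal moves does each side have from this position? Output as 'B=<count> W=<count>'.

Answer: B=5 W=6

Derivation:
-- B to move --
(3,1): no bracket -> illegal
(4,1): flips 2 -> legal
(5,1): flips 1 -> legal
(5,2): flips 2 -> legal
(5,3): flips 1 -> legal
(5,4): flips 1 -> legal
B mobility = 5
-- W to move --
(2,1): flips 1 -> legal
(2,2): flips 1 -> legal
(2,3): flips 1 -> legal
(2,4): flips 1 -> legal
(2,5): flips 1 -> legal
(3,1): no bracket -> illegal
(3,5): no bracket -> illegal
(4,1): no bracket -> illegal
(4,5): flips 1 -> legal
(4,6): no bracket -> illegal
(5,3): no bracket -> illegal
(5,4): no bracket -> illegal
(5,6): no bracket -> illegal
(6,4): no bracket -> illegal
(6,5): no bracket -> illegal
(6,6): no bracket -> illegal
W mobility = 6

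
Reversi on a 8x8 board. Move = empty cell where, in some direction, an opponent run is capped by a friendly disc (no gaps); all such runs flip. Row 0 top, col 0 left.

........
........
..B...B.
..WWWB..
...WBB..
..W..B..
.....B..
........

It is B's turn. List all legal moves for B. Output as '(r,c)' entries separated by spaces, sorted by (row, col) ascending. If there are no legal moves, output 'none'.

(2,1): no bracket -> illegal
(2,3): flips 1 -> legal
(2,4): flips 1 -> legal
(2,5): no bracket -> illegal
(3,1): flips 3 -> legal
(4,1): no bracket -> illegal
(4,2): flips 2 -> legal
(5,1): no bracket -> illegal
(5,3): no bracket -> illegal
(5,4): no bracket -> illegal
(6,1): no bracket -> illegal
(6,2): no bracket -> illegal
(6,3): no bracket -> illegal

Answer: (2,3) (2,4) (3,1) (4,2)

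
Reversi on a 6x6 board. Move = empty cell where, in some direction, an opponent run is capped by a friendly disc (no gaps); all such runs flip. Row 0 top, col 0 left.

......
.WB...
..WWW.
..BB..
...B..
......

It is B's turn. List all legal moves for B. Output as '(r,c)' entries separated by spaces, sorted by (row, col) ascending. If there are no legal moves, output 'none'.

Answer: (0,0) (1,0) (1,3) (1,4) (1,5) (3,4)

Derivation:
(0,0): flips 2 -> legal
(0,1): no bracket -> illegal
(0,2): no bracket -> illegal
(1,0): flips 1 -> legal
(1,3): flips 1 -> legal
(1,4): flips 1 -> legal
(1,5): flips 1 -> legal
(2,0): no bracket -> illegal
(2,1): no bracket -> illegal
(2,5): no bracket -> illegal
(3,1): no bracket -> illegal
(3,4): flips 1 -> legal
(3,5): no bracket -> illegal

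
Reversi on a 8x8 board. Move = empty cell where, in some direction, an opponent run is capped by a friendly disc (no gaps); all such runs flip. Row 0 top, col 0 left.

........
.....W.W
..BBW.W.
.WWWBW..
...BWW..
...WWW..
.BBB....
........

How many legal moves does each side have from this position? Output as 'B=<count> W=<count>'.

-- B to move --
(0,4): no bracket -> illegal
(0,5): no bracket -> illegal
(0,6): no bracket -> illegal
(0,7): no bracket -> illegal
(1,3): no bracket -> illegal
(1,4): flips 1 -> legal
(1,6): no bracket -> illegal
(2,0): no bracket -> illegal
(2,1): flips 1 -> legal
(2,5): flips 1 -> legal
(2,7): no bracket -> illegal
(3,0): flips 3 -> legal
(3,6): flips 3 -> legal
(3,7): no bracket -> illegal
(4,0): flips 1 -> legal
(4,1): flips 1 -> legal
(4,2): flips 1 -> legal
(4,6): flips 2 -> legal
(5,2): no bracket -> illegal
(5,6): flips 1 -> legal
(6,4): flips 2 -> legal
(6,5): flips 1 -> legal
(6,6): flips 3 -> legal
B mobility = 13
-- W to move --
(1,1): flips 1 -> legal
(1,2): flips 3 -> legal
(1,3): flips 2 -> legal
(1,4): flips 1 -> legal
(2,1): flips 2 -> legal
(2,5): no bracket -> illegal
(4,2): flips 1 -> legal
(5,0): no bracket -> illegal
(5,1): no bracket -> illegal
(5,2): no bracket -> illegal
(6,0): no bracket -> illegal
(6,4): no bracket -> illegal
(7,0): no bracket -> illegal
(7,1): flips 1 -> legal
(7,2): flips 1 -> legal
(7,3): flips 1 -> legal
(7,4): no bracket -> illegal
W mobility = 9

Answer: B=13 W=9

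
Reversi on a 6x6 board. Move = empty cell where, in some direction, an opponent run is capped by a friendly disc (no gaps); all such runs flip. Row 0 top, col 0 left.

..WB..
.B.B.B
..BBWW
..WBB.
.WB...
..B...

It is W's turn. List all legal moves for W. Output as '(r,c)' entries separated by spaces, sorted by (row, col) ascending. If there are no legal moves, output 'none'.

(0,0): no bracket -> illegal
(0,1): no bracket -> illegal
(0,4): flips 1 -> legal
(0,5): flips 1 -> legal
(1,0): no bracket -> illegal
(1,2): flips 1 -> legal
(1,4): flips 1 -> legal
(2,0): flips 1 -> legal
(2,1): flips 2 -> legal
(3,1): no bracket -> illegal
(3,5): flips 2 -> legal
(4,3): flips 2 -> legal
(4,4): flips 1 -> legal
(4,5): no bracket -> illegal
(5,1): flips 2 -> legal
(5,3): no bracket -> illegal

Answer: (0,4) (0,5) (1,2) (1,4) (2,0) (2,1) (3,5) (4,3) (4,4) (5,1)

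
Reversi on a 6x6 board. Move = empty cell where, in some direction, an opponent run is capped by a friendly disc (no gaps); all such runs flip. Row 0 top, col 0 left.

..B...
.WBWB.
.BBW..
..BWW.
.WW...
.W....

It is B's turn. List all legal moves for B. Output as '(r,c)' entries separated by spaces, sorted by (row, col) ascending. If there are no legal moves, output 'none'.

Answer: (0,0) (0,1) (0,4) (1,0) (2,0) (2,4) (3,5) (4,4) (4,5) (5,0) (5,2)

Derivation:
(0,0): flips 1 -> legal
(0,1): flips 1 -> legal
(0,3): no bracket -> illegal
(0,4): flips 1 -> legal
(1,0): flips 1 -> legal
(2,0): flips 1 -> legal
(2,4): flips 2 -> legal
(2,5): no bracket -> illegal
(3,0): no bracket -> illegal
(3,1): no bracket -> illegal
(3,5): flips 2 -> legal
(4,0): no bracket -> illegal
(4,3): no bracket -> illegal
(4,4): flips 1 -> legal
(4,5): flips 2 -> legal
(5,0): flips 1 -> legal
(5,2): flips 1 -> legal
(5,3): no bracket -> illegal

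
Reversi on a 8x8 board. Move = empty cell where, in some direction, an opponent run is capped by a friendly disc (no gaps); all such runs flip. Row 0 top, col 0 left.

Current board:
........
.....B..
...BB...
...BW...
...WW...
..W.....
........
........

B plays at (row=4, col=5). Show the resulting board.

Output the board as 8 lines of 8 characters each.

Answer: ........
.....B..
...BB...
...BB...
...WWB..
..W.....
........
........

Derivation:
Place B at (4,5); scan 8 dirs for brackets.
Dir NW: opp run (3,4) capped by B -> flip
Dir N: first cell '.' (not opp) -> no flip
Dir NE: first cell '.' (not opp) -> no flip
Dir W: opp run (4,4) (4,3), next='.' -> no flip
Dir E: first cell '.' (not opp) -> no flip
Dir SW: first cell '.' (not opp) -> no flip
Dir S: first cell '.' (not opp) -> no flip
Dir SE: first cell '.' (not opp) -> no flip
All flips: (3,4)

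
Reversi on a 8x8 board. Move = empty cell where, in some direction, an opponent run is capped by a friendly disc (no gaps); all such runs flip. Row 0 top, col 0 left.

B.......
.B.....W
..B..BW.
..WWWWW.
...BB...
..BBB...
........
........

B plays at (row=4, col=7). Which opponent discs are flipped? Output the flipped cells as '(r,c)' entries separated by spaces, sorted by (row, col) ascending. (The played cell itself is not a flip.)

Answer: (3,6)

Derivation:
Dir NW: opp run (3,6) capped by B -> flip
Dir N: first cell '.' (not opp) -> no flip
Dir NE: edge -> no flip
Dir W: first cell '.' (not opp) -> no flip
Dir E: edge -> no flip
Dir SW: first cell '.' (not opp) -> no flip
Dir S: first cell '.' (not opp) -> no flip
Dir SE: edge -> no flip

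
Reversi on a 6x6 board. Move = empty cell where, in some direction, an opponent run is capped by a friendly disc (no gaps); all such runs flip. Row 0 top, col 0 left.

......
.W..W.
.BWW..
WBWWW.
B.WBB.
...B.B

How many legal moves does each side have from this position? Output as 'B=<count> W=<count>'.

Answer: B=8 W=8

Derivation:
-- B to move --
(0,0): flips 3 -> legal
(0,1): flips 1 -> legal
(0,2): no bracket -> illegal
(0,3): no bracket -> illegal
(0,4): no bracket -> illegal
(0,5): no bracket -> illegal
(1,0): no bracket -> illegal
(1,2): no bracket -> illegal
(1,3): flips 3 -> legal
(1,5): no bracket -> illegal
(2,0): flips 1 -> legal
(2,4): flips 3 -> legal
(2,5): flips 1 -> legal
(3,5): flips 3 -> legal
(4,1): flips 1 -> legal
(4,5): no bracket -> illegal
(5,1): no bracket -> illegal
(5,2): no bracket -> illegal
B mobility = 8
-- W to move --
(1,0): flips 1 -> legal
(1,2): flips 1 -> legal
(2,0): flips 2 -> legal
(3,5): no bracket -> illegal
(4,1): flips 2 -> legal
(4,5): flips 2 -> legal
(5,0): flips 1 -> legal
(5,1): no bracket -> illegal
(5,2): flips 1 -> legal
(5,4): flips 2 -> legal
W mobility = 8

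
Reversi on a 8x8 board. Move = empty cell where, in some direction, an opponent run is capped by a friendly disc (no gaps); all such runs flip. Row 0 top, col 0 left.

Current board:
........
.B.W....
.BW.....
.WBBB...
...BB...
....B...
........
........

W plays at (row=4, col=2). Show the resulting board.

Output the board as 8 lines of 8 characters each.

Answer: ........
.B.W....
.BW.....
.WWBB...
..WBB...
....B...
........
........

Derivation:
Place W at (4,2); scan 8 dirs for brackets.
Dir NW: first cell 'W' (not opp) -> no flip
Dir N: opp run (3,2) capped by W -> flip
Dir NE: opp run (3,3), next='.' -> no flip
Dir W: first cell '.' (not opp) -> no flip
Dir E: opp run (4,3) (4,4), next='.' -> no flip
Dir SW: first cell '.' (not opp) -> no flip
Dir S: first cell '.' (not opp) -> no flip
Dir SE: first cell '.' (not opp) -> no flip
All flips: (3,2)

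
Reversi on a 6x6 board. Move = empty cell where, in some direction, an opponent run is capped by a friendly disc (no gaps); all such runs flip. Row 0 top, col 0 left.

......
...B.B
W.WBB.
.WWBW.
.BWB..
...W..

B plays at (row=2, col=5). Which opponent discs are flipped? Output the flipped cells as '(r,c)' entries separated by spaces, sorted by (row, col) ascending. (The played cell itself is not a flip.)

Answer: (3,4)

Derivation:
Dir NW: first cell '.' (not opp) -> no flip
Dir N: first cell 'B' (not opp) -> no flip
Dir NE: edge -> no flip
Dir W: first cell 'B' (not opp) -> no flip
Dir E: edge -> no flip
Dir SW: opp run (3,4) capped by B -> flip
Dir S: first cell '.' (not opp) -> no flip
Dir SE: edge -> no flip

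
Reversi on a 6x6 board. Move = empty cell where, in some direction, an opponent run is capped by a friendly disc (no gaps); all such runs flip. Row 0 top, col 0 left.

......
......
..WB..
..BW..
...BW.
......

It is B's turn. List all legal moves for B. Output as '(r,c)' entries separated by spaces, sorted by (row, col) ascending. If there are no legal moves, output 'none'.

Answer: (1,2) (2,1) (3,4) (4,5)

Derivation:
(1,1): no bracket -> illegal
(1,2): flips 1 -> legal
(1,3): no bracket -> illegal
(2,1): flips 1 -> legal
(2,4): no bracket -> illegal
(3,1): no bracket -> illegal
(3,4): flips 1 -> legal
(3,5): no bracket -> illegal
(4,2): no bracket -> illegal
(4,5): flips 1 -> legal
(5,3): no bracket -> illegal
(5,4): no bracket -> illegal
(5,5): no bracket -> illegal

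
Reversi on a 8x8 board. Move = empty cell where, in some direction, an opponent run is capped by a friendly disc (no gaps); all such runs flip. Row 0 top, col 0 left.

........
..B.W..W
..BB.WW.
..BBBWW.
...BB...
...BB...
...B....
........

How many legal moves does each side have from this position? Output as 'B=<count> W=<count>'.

-- B to move --
(0,3): no bracket -> illegal
(0,4): no bracket -> illegal
(0,5): flips 1 -> legal
(0,6): no bracket -> illegal
(0,7): no bracket -> illegal
(1,3): no bracket -> illegal
(1,5): no bracket -> illegal
(1,6): flips 1 -> legal
(2,4): no bracket -> illegal
(2,7): no bracket -> illegal
(3,7): flips 2 -> legal
(4,5): no bracket -> illegal
(4,6): no bracket -> illegal
(4,7): no bracket -> illegal
B mobility = 3
-- W to move --
(0,1): no bracket -> illegal
(0,2): no bracket -> illegal
(0,3): no bracket -> illegal
(1,1): no bracket -> illegal
(1,3): no bracket -> illegal
(2,1): no bracket -> illegal
(2,4): no bracket -> illegal
(3,1): flips 3 -> legal
(4,1): flips 2 -> legal
(4,2): no bracket -> illegal
(4,5): no bracket -> illegal
(5,2): flips 2 -> legal
(5,5): no bracket -> illegal
(6,2): flips 2 -> legal
(6,4): no bracket -> illegal
(6,5): no bracket -> illegal
(7,2): no bracket -> illegal
(7,3): no bracket -> illegal
(7,4): no bracket -> illegal
W mobility = 4

Answer: B=3 W=4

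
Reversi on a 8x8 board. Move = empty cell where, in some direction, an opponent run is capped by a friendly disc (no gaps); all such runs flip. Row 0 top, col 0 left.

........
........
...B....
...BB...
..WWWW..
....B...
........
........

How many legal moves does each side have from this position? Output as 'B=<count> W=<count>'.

-- B to move --
(3,1): no bracket -> illegal
(3,2): flips 1 -> legal
(3,5): no bracket -> illegal
(3,6): flips 1 -> legal
(4,1): no bracket -> illegal
(4,6): no bracket -> illegal
(5,1): flips 1 -> legal
(5,2): flips 1 -> legal
(5,3): flips 1 -> legal
(5,5): flips 1 -> legal
(5,6): flips 1 -> legal
B mobility = 7
-- W to move --
(1,2): flips 2 -> legal
(1,3): flips 2 -> legal
(1,4): no bracket -> illegal
(2,2): flips 1 -> legal
(2,4): flips 2 -> legal
(2,5): flips 1 -> legal
(3,2): no bracket -> illegal
(3,5): no bracket -> illegal
(5,3): no bracket -> illegal
(5,5): no bracket -> illegal
(6,3): flips 1 -> legal
(6,4): flips 1 -> legal
(6,5): flips 1 -> legal
W mobility = 8

Answer: B=7 W=8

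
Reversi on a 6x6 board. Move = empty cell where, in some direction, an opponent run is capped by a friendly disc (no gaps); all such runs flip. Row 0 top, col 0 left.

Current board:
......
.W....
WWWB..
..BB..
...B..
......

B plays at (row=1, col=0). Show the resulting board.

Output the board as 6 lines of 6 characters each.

Place B at (1,0); scan 8 dirs for brackets.
Dir NW: edge -> no flip
Dir N: first cell '.' (not opp) -> no flip
Dir NE: first cell '.' (not opp) -> no flip
Dir W: edge -> no flip
Dir E: opp run (1,1), next='.' -> no flip
Dir SW: edge -> no flip
Dir S: opp run (2,0), next='.' -> no flip
Dir SE: opp run (2,1) capped by B -> flip
All flips: (2,1)

Answer: ......
BW....
WBWB..
..BB..
...B..
......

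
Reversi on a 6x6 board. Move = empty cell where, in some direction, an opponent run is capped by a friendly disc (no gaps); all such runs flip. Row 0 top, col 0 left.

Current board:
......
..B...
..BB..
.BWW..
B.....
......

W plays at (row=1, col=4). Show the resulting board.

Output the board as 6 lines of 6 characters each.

Answer: ......
..B.W.
..BW..
.BWW..
B.....
......

Derivation:
Place W at (1,4); scan 8 dirs for brackets.
Dir NW: first cell '.' (not opp) -> no flip
Dir N: first cell '.' (not opp) -> no flip
Dir NE: first cell '.' (not opp) -> no flip
Dir W: first cell '.' (not opp) -> no flip
Dir E: first cell '.' (not opp) -> no flip
Dir SW: opp run (2,3) capped by W -> flip
Dir S: first cell '.' (not opp) -> no flip
Dir SE: first cell '.' (not opp) -> no flip
All flips: (2,3)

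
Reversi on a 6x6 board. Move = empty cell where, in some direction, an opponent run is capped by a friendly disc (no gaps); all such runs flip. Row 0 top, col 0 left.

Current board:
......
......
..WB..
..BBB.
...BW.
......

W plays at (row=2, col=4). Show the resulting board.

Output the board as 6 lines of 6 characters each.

Answer: ......
......
..WWW.
..BBW.
...BW.
......

Derivation:
Place W at (2,4); scan 8 dirs for brackets.
Dir NW: first cell '.' (not opp) -> no flip
Dir N: first cell '.' (not opp) -> no flip
Dir NE: first cell '.' (not opp) -> no flip
Dir W: opp run (2,3) capped by W -> flip
Dir E: first cell '.' (not opp) -> no flip
Dir SW: opp run (3,3), next='.' -> no flip
Dir S: opp run (3,4) capped by W -> flip
Dir SE: first cell '.' (not opp) -> no flip
All flips: (2,3) (3,4)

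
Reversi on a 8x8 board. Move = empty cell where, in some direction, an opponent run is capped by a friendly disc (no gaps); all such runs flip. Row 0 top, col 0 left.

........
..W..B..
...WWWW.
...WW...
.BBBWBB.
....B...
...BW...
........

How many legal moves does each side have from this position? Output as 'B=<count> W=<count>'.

Answer: B=8 W=10

Derivation:
-- B to move --
(0,1): flips 3 -> legal
(0,2): no bracket -> illegal
(0,3): no bracket -> illegal
(1,1): no bracket -> illegal
(1,3): flips 2 -> legal
(1,4): flips 3 -> legal
(1,6): flips 2 -> legal
(1,7): no bracket -> illegal
(2,1): no bracket -> illegal
(2,2): no bracket -> illegal
(2,7): no bracket -> illegal
(3,2): no bracket -> illegal
(3,5): flips 1 -> legal
(3,6): no bracket -> illegal
(3,7): flips 1 -> legal
(5,3): no bracket -> illegal
(5,5): no bracket -> illegal
(6,5): flips 1 -> legal
(7,3): no bracket -> illegal
(7,4): flips 1 -> legal
(7,5): no bracket -> illegal
B mobility = 8
-- W to move --
(0,4): flips 1 -> legal
(0,5): flips 1 -> legal
(0,6): flips 1 -> legal
(1,4): no bracket -> illegal
(1,6): no bracket -> illegal
(3,0): no bracket -> illegal
(3,1): no bracket -> illegal
(3,2): no bracket -> illegal
(3,5): no bracket -> illegal
(3,6): no bracket -> illegal
(3,7): no bracket -> illegal
(4,0): flips 3 -> legal
(4,7): flips 2 -> legal
(5,0): no bracket -> illegal
(5,1): flips 1 -> legal
(5,2): flips 1 -> legal
(5,3): flips 1 -> legal
(5,5): no bracket -> illegal
(5,6): flips 1 -> legal
(5,7): no bracket -> illegal
(6,2): flips 1 -> legal
(6,5): no bracket -> illegal
(7,2): no bracket -> illegal
(7,3): no bracket -> illegal
(7,4): no bracket -> illegal
W mobility = 10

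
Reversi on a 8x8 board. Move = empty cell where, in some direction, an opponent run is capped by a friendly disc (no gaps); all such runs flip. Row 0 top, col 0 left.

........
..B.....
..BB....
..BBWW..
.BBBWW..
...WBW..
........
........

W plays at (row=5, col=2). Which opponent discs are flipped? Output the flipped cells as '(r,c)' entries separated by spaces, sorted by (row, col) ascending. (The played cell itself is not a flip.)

Dir NW: opp run (4,1), next='.' -> no flip
Dir N: opp run (4,2) (3,2) (2,2) (1,2), next='.' -> no flip
Dir NE: opp run (4,3) capped by W -> flip
Dir W: first cell '.' (not opp) -> no flip
Dir E: first cell 'W' (not opp) -> no flip
Dir SW: first cell '.' (not opp) -> no flip
Dir S: first cell '.' (not opp) -> no flip
Dir SE: first cell '.' (not opp) -> no flip

Answer: (4,3)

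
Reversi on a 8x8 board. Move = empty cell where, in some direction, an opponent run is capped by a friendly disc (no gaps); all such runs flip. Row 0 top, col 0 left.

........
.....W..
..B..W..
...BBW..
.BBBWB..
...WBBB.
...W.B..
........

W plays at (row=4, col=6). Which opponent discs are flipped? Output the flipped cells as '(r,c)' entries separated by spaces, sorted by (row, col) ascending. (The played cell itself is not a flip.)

Dir NW: first cell 'W' (not opp) -> no flip
Dir N: first cell '.' (not opp) -> no flip
Dir NE: first cell '.' (not opp) -> no flip
Dir W: opp run (4,5) capped by W -> flip
Dir E: first cell '.' (not opp) -> no flip
Dir SW: opp run (5,5), next='.' -> no flip
Dir S: opp run (5,6), next='.' -> no flip
Dir SE: first cell '.' (not opp) -> no flip

Answer: (4,5)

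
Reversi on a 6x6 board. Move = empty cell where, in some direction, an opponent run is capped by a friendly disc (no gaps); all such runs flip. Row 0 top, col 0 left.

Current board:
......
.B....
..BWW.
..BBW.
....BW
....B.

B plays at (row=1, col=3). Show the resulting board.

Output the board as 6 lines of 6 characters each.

Answer: ......
.B.B..
..BBW.
..BBW.
....BW
....B.

Derivation:
Place B at (1,3); scan 8 dirs for brackets.
Dir NW: first cell '.' (not opp) -> no flip
Dir N: first cell '.' (not opp) -> no flip
Dir NE: first cell '.' (not opp) -> no flip
Dir W: first cell '.' (not opp) -> no flip
Dir E: first cell '.' (not opp) -> no flip
Dir SW: first cell 'B' (not opp) -> no flip
Dir S: opp run (2,3) capped by B -> flip
Dir SE: opp run (2,4), next='.' -> no flip
All flips: (2,3)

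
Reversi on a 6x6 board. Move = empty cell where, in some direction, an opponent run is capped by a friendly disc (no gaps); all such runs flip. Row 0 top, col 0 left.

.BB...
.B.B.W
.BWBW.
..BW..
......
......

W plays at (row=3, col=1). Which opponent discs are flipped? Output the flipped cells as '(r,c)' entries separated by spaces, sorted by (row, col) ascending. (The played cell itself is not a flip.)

Dir NW: first cell '.' (not opp) -> no flip
Dir N: opp run (2,1) (1,1) (0,1), next=edge -> no flip
Dir NE: first cell 'W' (not opp) -> no flip
Dir W: first cell '.' (not opp) -> no flip
Dir E: opp run (3,2) capped by W -> flip
Dir SW: first cell '.' (not opp) -> no flip
Dir S: first cell '.' (not opp) -> no flip
Dir SE: first cell '.' (not opp) -> no flip

Answer: (3,2)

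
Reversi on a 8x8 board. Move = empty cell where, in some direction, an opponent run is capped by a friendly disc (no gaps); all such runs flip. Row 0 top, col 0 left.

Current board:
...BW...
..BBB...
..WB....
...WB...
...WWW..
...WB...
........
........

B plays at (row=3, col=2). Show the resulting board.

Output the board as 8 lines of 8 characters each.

Place B at (3,2); scan 8 dirs for brackets.
Dir NW: first cell '.' (not opp) -> no flip
Dir N: opp run (2,2) capped by B -> flip
Dir NE: first cell 'B' (not opp) -> no flip
Dir W: first cell '.' (not opp) -> no flip
Dir E: opp run (3,3) capped by B -> flip
Dir SW: first cell '.' (not opp) -> no flip
Dir S: first cell '.' (not opp) -> no flip
Dir SE: opp run (4,3) capped by B -> flip
All flips: (2,2) (3,3) (4,3)

Answer: ...BW...
..BBB...
..BB....
..BBB...
...BWW..
...WB...
........
........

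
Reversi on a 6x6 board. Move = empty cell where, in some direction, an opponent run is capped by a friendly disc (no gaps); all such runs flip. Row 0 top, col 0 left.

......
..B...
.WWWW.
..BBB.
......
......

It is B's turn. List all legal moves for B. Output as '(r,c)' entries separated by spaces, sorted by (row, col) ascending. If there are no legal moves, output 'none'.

Answer: (1,0) (1,1) (1,3) (1,4) (1,5) (3,0)

Derivation:
(1,0): flips 1 -> legal
(1,1): flips 1 -> legal
(1,3): flips 1 -> legal
(1,4): flips 2 -> legal
(1,5): flips 1 -> legal
(2,0): no bracket -> illegal
(2,5): no bracket -> illegal
(3,0): flips 1 -> legal
(3,1): no bracket -> illegal
(3,5): no bracket -> illegal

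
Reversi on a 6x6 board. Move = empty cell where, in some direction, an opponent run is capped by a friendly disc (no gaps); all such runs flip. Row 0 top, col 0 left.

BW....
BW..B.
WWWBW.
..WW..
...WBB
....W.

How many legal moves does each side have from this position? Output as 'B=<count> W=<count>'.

Answer: B=8 W=5

Derivation:
-- B to move --
(0,2): flips 1 -> legal
(1,2): flips 1 -> legal
(1,3): no bracket -> illegal
(1,5): no bracket -> illegal
(2,5): flips 1 -> legal
(3,0): flips 1 -> legal
(3,1): no bracket -> illegal
(3,4): flips 1 -> legal
(3,5): no bracket -> illegal
(4,1): flips 1 -> legal
(4,2): flips 1 -> legal
(5,2): no bracket -> illegal
(5,3): flips 2 -> legal
(5,5): no bracket -> illegal
B mobility = 8
-- W to move --
(0,3): no bracket -> illegal
(0,4): flips 1 -> legal
(0,5): flips 2 -> legal
(1,2): no bracket -> illegal
(1,3): flips 1 -> legal
(1,5): no bracket -> illegal
(2,5): no bracket -> illegal
(3,4): flips 1 -> legal
(3,5): no bracket -> illegal
(5,3): no bracket -> illegal
(5,5): flips 1 -> legal
W mobility = 5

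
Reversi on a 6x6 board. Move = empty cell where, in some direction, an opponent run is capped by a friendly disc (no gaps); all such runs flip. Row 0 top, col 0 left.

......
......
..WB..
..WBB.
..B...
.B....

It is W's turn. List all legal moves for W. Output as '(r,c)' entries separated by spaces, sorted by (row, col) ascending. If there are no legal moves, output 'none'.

Answer: (1,4) (2,4) (3,5) (4,4) (5,2)

Derivation:
(1,2): no bracket -> illegal
(1,3): no bracket -> illegal
(1,4): flips 1 -> legal
(2,4): flips 1 -> legal
(2,5): no bracket -> illegal
(3,1): no bracket -> illegal
(3,5): flips 2 -> legal
(4,0): no bracket -> illegal
(4,1): no bracket -> illegal
(4,3): no bracket -> illegal
(4,4): flips 1 -> legal
(4,5): no bracket -> illegal
(5,0): no bracket -> illegal
(5,2): flips 1 -> legal
(5,3): no bracket -> illegal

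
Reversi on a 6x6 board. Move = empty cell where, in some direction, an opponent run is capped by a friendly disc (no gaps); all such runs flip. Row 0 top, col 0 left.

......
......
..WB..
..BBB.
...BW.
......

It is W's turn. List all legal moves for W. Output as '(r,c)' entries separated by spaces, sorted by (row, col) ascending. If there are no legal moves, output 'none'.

(1,2): no bracket -> illegal
(1,3): no bracket -> illegal
(1,4): no bracket -> illegal
(2,1): no bracket -> illegal
(2,4): flips 2 -> legal
(2,5): no bracket -> illegal
(3,1): no bracket -> illegal
(3,5): no bracket -> illegal
(4,1): no bracket -> illegal
(4,2): flips 2 -> legal
(4,5): no bracket -> illegal
(5,2): no bracket -> illegal
(5,3): no bracket -> illegal
(5,4): no bracket -> illegal

Answer: (2,4) (4,2)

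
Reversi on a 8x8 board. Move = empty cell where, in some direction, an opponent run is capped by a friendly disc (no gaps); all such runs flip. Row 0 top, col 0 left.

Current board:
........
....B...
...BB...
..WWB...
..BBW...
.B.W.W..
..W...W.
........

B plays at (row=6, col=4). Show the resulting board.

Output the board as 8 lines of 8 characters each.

Answer: ........
....B...
...BB...
..WWB...
..BBW...
.B.B.W..
..W.B.W.
........

Derivation:
Place B at (6,4); scan 8 dirs for brackets.
Dir NW: opp run (5,3) capped by B -> flip
Dir N: first cell '.' (not opp) -> no flip
Dir NE: opp run (5,5), next='.' -> no flip
Dir W: first cell '.' (not opp) -> no flip
Dir E: first cell '.' (not opp) -> no flip
Dir SW: first cell '.' (not opp) -> no flip
Dir S: first cell '.' (not opp) -> no flip
Dir SE: first cell '.' (not opp) -> no flip
All flips: (5,3)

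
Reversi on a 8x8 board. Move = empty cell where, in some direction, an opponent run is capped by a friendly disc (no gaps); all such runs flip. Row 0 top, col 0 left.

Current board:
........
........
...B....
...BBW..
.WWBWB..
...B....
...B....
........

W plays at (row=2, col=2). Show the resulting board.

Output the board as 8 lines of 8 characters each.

Answer: ........
........
..WB....
...WBW..
.WWBWB..
...B....
...B....
........

Derivation:
Place W at (2,2); scan 8 dirs for brackets.
Dir NW: first cell '.' (not opp) -> no flip
Dir N: first cell '.' (not opp) -> no flip
Dir NE: first cell '.' (not opp) -> no flip
Dir W: first cell '.' (not opp) -> no flip
Dir E: opp run (2,3), next='.' -> no flip
Dir SW: first cell '.' (not opp) -> no flip
Dir S: first cell '.' (not opp) -> no flip
Dir SE: opp run (3,3) capped by W -> flip
All flips: (3,3)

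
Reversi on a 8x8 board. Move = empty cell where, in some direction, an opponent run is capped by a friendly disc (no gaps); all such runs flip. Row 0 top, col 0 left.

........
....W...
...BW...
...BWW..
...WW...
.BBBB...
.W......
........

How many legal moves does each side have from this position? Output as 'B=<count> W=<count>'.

-- B to move --
(0,3): no bracket -> illegal
(0,4): flips 4 -> legal
(0,5): flips 1 -> legal
(1,3): no bracket -> illegal
(1,5): flips 1 -> legal
(2,5): flips 3 -> legal
(2,6): flips 2 -> legal
(3,2): flips 1 -> legal
(3,6): flips 2 -> legal
(4,2): no bracket -> illegal
(4,5): flips 1 -> legal
(4,6): no bracket -> illegal
(5,0): no bracket -> illegal
(5,5): flips 1 -> legal
(6,0): no bracket -> illegal
(6,2): no bracket -> illegal
(7,0): flips 1 -> legal
(7,1): flips 1 -> legal
(7,2): no bracket -> illegal
B mobility = 11
-- W to move --
(1,2): flips 1 -> legal
(1,3): flips 2 -> legal
(2,2): flips 2 -> legal
(3,2): flips 2 -> legal
(4,0): no bracket -> illegal
(4,1): flips 1 -> legal
(4,2): flips 1 -> legal
(4,5): no bracket -> illegal
(5,0): no bracket -> illegal
(5,5): no bracket -> illegal
(6,0): no bracket -> illegal
(6,2): flips 1 -> legal
(6,3): flips 1 -> legal
(6,4): flips 1 -> legal
(6,5): flips 1 -> legal
W mobility = 10

Answer: B=11 W=10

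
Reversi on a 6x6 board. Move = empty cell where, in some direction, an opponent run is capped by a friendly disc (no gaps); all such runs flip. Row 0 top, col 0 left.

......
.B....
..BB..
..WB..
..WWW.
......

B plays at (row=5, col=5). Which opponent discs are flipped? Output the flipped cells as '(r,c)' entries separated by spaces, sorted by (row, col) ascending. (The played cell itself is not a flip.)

Dir NW: opp run (4,4) capped by B -> flip
Dir N: first cell '.' (not opp) -> no flip
Dir NE: edge -> no flip
Dir W: first cell '.' (not opp) -> no flip
Dir E: edge -> no flip
Dir SW: edge -> no flip
Dir S: edge -> no flip
Dir SE: edge -> no flip

Answer: (4,4)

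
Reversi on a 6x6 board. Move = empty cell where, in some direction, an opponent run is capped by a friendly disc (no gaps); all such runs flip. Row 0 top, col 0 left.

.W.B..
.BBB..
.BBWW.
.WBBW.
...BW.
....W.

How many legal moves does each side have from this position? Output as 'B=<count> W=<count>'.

Answer: B=9 W=9

Derivation:
-- B to move --
(0,0): no bracket -> illegal
(0,2): no bracket -> illegal
(1,0): no bracket -> illegal
(1,4): flips 1 -> legal
(1,5): flips 1 -> legal
(2,0): no bracket -> illegal
(2,5): flips 3 -> legal
(3,0): flips 1 -> legal
(3,5): flips 2 -> legal
(4,0): flips 1 -> legal
(4,1): flips 1 -> legal
(4,2): no bracket -> illegal
(4,5): flips 3 -> legal
(5,3): no bracket -> illegal
(5,5): flips 1 -> legal
B mobility = 9
-- W to move --
(0,0): flips 3 -> legal
(0,2): flips 1 -> legal
(0,4): flips 2 -> legal
(1,0): flips 3 -> legal
(1,4): no bracket -> illegal
(2,0): flips 2 -> legal
(3,0): no bracket -> illegal
(4,1): flips 1 -> legal
(4,2): flips 2 -> legal
(5,2): flips 1 -> legal
(5,3): flips 2 -> legal
W mobility = 9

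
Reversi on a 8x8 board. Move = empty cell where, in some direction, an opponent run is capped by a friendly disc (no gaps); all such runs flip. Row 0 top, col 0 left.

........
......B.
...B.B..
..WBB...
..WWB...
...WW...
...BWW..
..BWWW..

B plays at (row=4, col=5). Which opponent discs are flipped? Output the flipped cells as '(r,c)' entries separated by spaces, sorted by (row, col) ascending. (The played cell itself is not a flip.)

Dir NW: first cell 'B' (not opp) -> no flip
Dir N: first cell '.' (not opp) -> no flip
Dir NE: first cell '.' (not opp) -> no flip
Dir W: first cell 'B' (not opp) -> no flip
Dir E: first cell '.' (not opp) -> no flip
Dir SW: opp run (5,4) capped by B -> flip
Dir S: first cell '.' (not opp) -> no flip
Dir SE: first cell '.' (not opp) -> no flip

Answer: (5,4)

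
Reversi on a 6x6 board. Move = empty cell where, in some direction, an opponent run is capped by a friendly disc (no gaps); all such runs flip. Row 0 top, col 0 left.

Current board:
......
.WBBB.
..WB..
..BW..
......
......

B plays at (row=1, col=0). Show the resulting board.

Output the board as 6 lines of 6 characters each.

Place B at (1,0); scan 8 dirs for brackets.
Dir NW: edge -> no flip
Dir N: first cell '.' (not opp) -> no flip
Dir NE: first cell '.' (not opp) -> no flip
Dir W: edge -> no flip
Dir E: opp run (1,1) capped by B -> flip
Dir SW: edge -> no flip
Dir S: first cell '.' (not opp) -> no flip
Dir SE: first cell '.' (not opp) -> no flip
All flips: (1,1)

Answer: ......
BBBBB.
..WB..
..BW..
......
......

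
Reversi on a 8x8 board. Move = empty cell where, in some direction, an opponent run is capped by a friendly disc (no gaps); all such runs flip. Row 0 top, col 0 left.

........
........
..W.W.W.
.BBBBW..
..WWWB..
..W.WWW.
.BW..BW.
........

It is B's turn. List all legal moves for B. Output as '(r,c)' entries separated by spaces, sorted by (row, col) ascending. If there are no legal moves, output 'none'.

Answer: (1,1) (1,2) (1,3) (1,4) (1,5) (2,5) (3,6) (4,1) (4,7) (5,1) (5,3) (6,3) (6,4) (6,7) (7,2) (7,7)

Derivation:
(1,1): flips 1 -> legal
(1,2): flips 1 -> legal
(1,3): flips 1 -> legal
(1,4): flips 1 -> legal
(1,5): flips 1 -> legal
(1,6): no bracket -> illegal
(1,7): no bracket -> illegal
(2,1): no bracket -> illegal
(2,3): no bracket -> illegal
(2,5): flips 1 -> legal
(2,7): no bracket -> illegal
(3,6): flips 1 -> legal
(3,7): no bracket -> illegal
(4,1): flips 3 -> legal
(4,6): no bracket -> illegal
(4,7): flips 1 -> legal
(5,1): flips 1 -> legal
(5,3): flips 2 -> legal
(5,7): no bracket -> illegal
(6,3): flips 2 -> legal
(6,4): flips 2 -> legal
(6,7): flips 2 -> legal
(7,1): no bracket -> illegal
(7,2): flips 3 -> legal
(7,3): no bracket -> illegal
(7,5): no bracket -> illegal
(7,6): no bracket -> illegal
(7,7): flips 3 -> legal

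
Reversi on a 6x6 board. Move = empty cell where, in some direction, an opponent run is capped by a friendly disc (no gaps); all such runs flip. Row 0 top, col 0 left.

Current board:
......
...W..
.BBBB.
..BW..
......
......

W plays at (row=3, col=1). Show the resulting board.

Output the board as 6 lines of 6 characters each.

Place W at (3,1); scan 8 dirs for brackets.
Dir NW: first cell '.' (not opp) -> no flip
Dir N: opp run (2,1), next='.' -> no flip
Dir NE: opp run (2,2) capped by W -> flip
Dir W: first cell '.' (not opp) -> no flip
Dir E: opp run (3,2) capped by W -> flip
Dir SW: first cell '.' (not opp) -> no flip
Dir S: first cell '.' (not opp) -> no flip
Dir SE: first cell '.' (not opp) -> no flip
All flips: (2,2) (3,2)

Answer: ......
...W..
.BWBB.
.WWW..
......
......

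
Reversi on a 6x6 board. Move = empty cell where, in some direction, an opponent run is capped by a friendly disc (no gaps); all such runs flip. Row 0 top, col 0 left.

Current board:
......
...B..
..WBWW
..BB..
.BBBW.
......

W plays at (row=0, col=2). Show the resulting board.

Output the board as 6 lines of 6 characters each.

Place W at (0,2); scan 8 dirs for brackets.
Dir NW: edge -> no flip
Dir N: edge -> no flip
Dir NE: edge -> no flip
Dir W: first cell '.' (not opp) -> no flip
Dir E: first cell '.' (not opp) -> no flip
Dir SW: first cell '.' (not opp) -> no flip
Dir S: first cell '.' (not opp) -> no flip
Dir SE: opp run (1,3) capped by W -> flip
All flips: (1,3)

Answer: ..W...
...W..
..WBWW
..BB..
.BBBW.
......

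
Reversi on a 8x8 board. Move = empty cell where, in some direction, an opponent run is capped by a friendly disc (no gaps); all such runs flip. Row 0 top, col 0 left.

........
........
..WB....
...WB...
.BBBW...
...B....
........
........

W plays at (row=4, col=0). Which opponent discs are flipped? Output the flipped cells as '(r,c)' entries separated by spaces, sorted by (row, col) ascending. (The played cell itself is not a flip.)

Answer: (4,1) (4,2) (4,3)

Derivation:
Dir NW: edge -> no flip
Dir N: first cell '.' (not opp) -> no flip
Dir NE: first cell '.' (not opp) -> no flip
Dir W: edge -> no flip
Dir E: opp run (4,1) (4,2) (4,3) capped by W -> flip
Dir SW: edge -> no flip
Dir S: first cell '.' (not opp) -> no flip
Dir SE: first cell '.' (not opp) -> no flip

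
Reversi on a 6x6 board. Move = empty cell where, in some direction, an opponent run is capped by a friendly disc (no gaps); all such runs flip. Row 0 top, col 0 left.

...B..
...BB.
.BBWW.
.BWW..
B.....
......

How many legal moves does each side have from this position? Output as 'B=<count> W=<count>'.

Answer: B=7 W=8

Derivation:
-- B to move --
(1,2): no bracket -> illegal
(1,5): no bracket -> illegal
(2,5): flips 2 -> legal
(3,4): flips 3 -> legal
(3,5): flips 1 -> legal
(4,1): flips 2 -> legal
(4,2): flips 1 -> legal
(4,3): flips 3 -> legal
(4,4): flips 1 -> legal
B mobility = 7
-- W to move --
(0,2): flips 1 -> legal
(0,4): flips 1 -> legal
(0,5): flips 1 -> legal
(1,0): flips 1 -> legal
(1,1): flips 1 -> legal
(1,2): flips 1 -> legal
(1,5): no bracket -> illegal
(2,0): flips 2 -> legal
(2,5): no bracket -> illegal
(3,0): flips 1 -> legal
(4,1): no bracket -> illegal
(4,2): no bracket -> illegal
(5,0): no bracket -> illegal
(5,1): no bracket -> illegal
W mobility = 8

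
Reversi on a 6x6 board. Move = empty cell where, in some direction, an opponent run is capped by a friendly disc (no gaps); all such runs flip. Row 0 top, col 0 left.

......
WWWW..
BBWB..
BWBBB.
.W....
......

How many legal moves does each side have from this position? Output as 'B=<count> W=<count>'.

-- B to move --
(0,0): flips 3 -> legal
(0,1): flips 2 -> legal
(0,2): flips 3 -> legal
(0,3): flips 2 -> legal
(0,4): no bracket -> illegal
(1,4): no bracket -> illegal
(2,4): no bracket -> illegal
(4,0): no bracket -> illegal
(4,2): flips 1 -> legal
(5,0): flips 1 -> legal
(5,1): flips 2 -> legal
(5,2): flips 1 -> legal
B mobility = 8
-- W to move --
(1,4): flips 2 -> legal
(2,4): flips 1 -> legal
(2,5): no bracket -> illegal
(3,5): flips 3 -> legal
(4,0): flips 2 -> legal
(4,2): flips 1 -> legal
(4,3): flips 4 -> legal
(4,4): flips 1 -> legal
(4,5): flips 2 -> legal
W mobility = 8

Answer: B=8 W=8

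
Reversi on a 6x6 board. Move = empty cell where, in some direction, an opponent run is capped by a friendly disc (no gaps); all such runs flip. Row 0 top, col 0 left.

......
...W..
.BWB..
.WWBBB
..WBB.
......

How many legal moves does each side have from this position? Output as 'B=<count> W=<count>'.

Answer: B=5 W=9

Derivation:
-- B to move --
(0,2): no bracket -> illegal
(0,3): flips 1 -> legal
(0,4): no bracket -> illegal
(1,1): flips 1 -> legal
(1,2): no bracket -> illegal
(1,4): no bracket -> illegal
(2,0): no bracket -> illegal
(2,4): no bracket -> illegal
(3,0): flips 2 -> legal
(4,0): no bracket -> illegal
(4,1): flips 3 -> legal
(5,1): flips 1 -> legal
(5,2): no bracket -> illegal
(5,3): no bracket -> illegal
B mobility = 5
-- W to move --
(1,0): flips 1 -> legal
(1,1): flips 1 -> legal
(1,2): no bracket -> illegal
(1,4): flips 1 -> legal
(2,0): flips 1 -> legal
(2,4): flips 2 -> legal
(2,5): no bracket -> illegal
(3,0): no bracket -> illegal
(4,5): flips 2 -> legal
(5,2): no bracket -> illegal
(5,3): flips 3 -> legal
(5,4): flips 1 -> legal
(5,5): flips 2 -> legal
W mobility = 9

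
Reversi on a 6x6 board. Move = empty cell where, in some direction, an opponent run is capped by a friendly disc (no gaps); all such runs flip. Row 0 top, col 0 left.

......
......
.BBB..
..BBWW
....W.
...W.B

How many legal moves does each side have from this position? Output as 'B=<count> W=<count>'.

Answer: B=1 W=3

Derivation:
-- B to move --
(2,4): no bracket -> illegal
(2,5): no bracket -> illegal
(4,2): no bracket -> illegal
(4,3): no bracket -> illegal
(4,5): flips 1 -> legal
(5,2): no bracket -> illegal
(5,4): no bracket -> illegal
B mobility = 1
-- W to move --
(1,0): no bracket -> illegal
(1,1): flips 2 -> legal
(1,2): flips 1 -> legal
(1,3): no bracket -> illegal
(1,4): no bracket -> illegal
(2,0): no bracket -> illegal
(2,4): no bracket -> illegal
(3,0): no bracket -> illegal
(3,1): flips 2 -> legal
(4,1): no bracket -> illegal
(4,2): no bracket -> illegal
(4,3): no bracket -> illegal
(4,5): no bracket -> illegal
(5,4): no bracket -> illegal
W mobility = 3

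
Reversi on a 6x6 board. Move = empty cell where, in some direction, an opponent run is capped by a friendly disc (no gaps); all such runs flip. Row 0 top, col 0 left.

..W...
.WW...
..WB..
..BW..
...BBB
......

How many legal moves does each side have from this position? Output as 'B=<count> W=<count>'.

-- B to move --
(0,0): flips 3 -> legal
(0,1): flips 1 -> legal
(0,3): no bracket -> illegal
(1,0): no bracket -> illegal
(1,3): no bracket -> illegal
(2,0): no bracket -> illegal
(2,1): flips 1 -> legal
(2,4): no bracket -> illegal
(3,1): no bracket -> illegal
(3,4): flips 1 -> legal
(4,2): no bracket -> illegal
B mobility = 4
-- W to move --
(1,3): flips 1 -> legal
(1,4): no bracket -> illegal
(2,1): no bracket -> illegal
(2,4): flips 1 -> legal
(3,1): flips 1 -> legal
(3,4): flips 1 -> legal
(3,5): no bracket -> illegal
(4,1): no bracket -> illegal
(4,2): flips 1 -> legal
(5,2): no bracket -> illegal
(5,3): flips 1 -> legal
(5,4): no bracket -> illegal
(5,5): flips 1 -> legal
W mobility = 7

Answer: B=4 W=7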